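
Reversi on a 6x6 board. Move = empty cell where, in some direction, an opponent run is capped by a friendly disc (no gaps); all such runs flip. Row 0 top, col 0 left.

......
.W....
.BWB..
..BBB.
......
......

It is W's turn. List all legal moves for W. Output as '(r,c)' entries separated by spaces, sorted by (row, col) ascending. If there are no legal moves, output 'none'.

(1,0): no bracket -> illegal
(1,2): no bracket -> illegal
(1,3): no bracket -> illegal
(1,4): no bracket -> illegal
(2,0): flips 1 -> legal
(2,4): flips 1 -> legal
(2,5): no bracket -> illegal
(3,0): no bracket -> illegal
(3,1): flips 1 -> legal
(3,5): no bracket -> illegal
(4,1): no bracket -> illegal
(4,2): flips 1 -> legal
(4,3): no bracket -> illegal
(4,4): flips 1 -> legal
(4,5): no bracket -> illegal

Answer: (2,0) (2,4) (3,1) (4,2) (4,4)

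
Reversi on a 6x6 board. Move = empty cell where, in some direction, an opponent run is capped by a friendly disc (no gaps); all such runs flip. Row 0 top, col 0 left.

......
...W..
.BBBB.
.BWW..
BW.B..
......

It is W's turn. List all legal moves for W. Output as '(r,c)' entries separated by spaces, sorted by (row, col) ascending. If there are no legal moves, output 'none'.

Answer: (1,0) (1,1) (1,2) (1,4) (1,5) (3,0) (3,5) (5,3) (5,4)

Derivation:
(1,0): flips 1 -> legal
(1,1): flips 3 -> legal
(1,2): flips 1 -> legal
(1,4): flips 1 -> legal
(1,5): flips 1 -> legal
(2,0): no bracket -> illegal
(2,5): no bracket -> illegal
(3,0): flips 1 -> legal
(3,4): no bracket -> illegal
(3,5): flips 1 -> legal
(4,2): no bracket -> illegal
(4,4): no bracket -> illegal
(5,0): no bracket -> illegal
(5,1): no bracket -> illegal
(5,2): no bracket -> illegal
(5,3): flips 1 -> legal
(5,4): flips 1 -> legal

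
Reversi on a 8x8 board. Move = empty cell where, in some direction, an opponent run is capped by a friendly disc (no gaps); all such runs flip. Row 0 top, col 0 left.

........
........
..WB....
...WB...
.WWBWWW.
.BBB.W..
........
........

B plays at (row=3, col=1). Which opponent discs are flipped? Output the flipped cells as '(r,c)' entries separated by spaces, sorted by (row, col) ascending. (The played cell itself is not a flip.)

Answer: (4,1) (4,2)

Derivation:
Dir NW: first cell '.' (not opp) -> no flip
Dir N: first cell '.' (not opp) -> no flip
Dir NE: opp run (2,2), next='.' -> no flip
Dir W: first cell '.' (not opp) -> no flip
Dir E: first cell '.' (not opp) -> no flip
Dir SW: first cell '.' (not opp) -> no flip
Dir S: opp run (4,1) capped by B -> flip
Dir SE: opp run (4,2) capped by B -> flip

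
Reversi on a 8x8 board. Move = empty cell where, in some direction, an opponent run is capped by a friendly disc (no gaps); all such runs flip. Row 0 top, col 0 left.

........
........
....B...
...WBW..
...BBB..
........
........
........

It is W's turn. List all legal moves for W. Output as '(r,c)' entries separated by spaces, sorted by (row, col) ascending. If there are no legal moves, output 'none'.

Answer: (1,3) (1,5) (5,3) (5,5)

Derivation:
(1,3): flips 1 -> legal
(1,4): no bracket -> illegal
(1,5): flips 1 -> legal
(2,3): no bracket -> illegal
(2,5): no bracket -> illegal
(3,2): no bracket -> illegal
(3,6): no bracket -> illegal
(4,2): no bracket -> illegal
(4,6): no bracket -> illegal
(5,2): no bracket -> illegal
(5,3): flips 2 -> legal
(5,4): no bracket -> illegal
(5,5): flips 2 -> legal
(5,6): no bracket -> illegal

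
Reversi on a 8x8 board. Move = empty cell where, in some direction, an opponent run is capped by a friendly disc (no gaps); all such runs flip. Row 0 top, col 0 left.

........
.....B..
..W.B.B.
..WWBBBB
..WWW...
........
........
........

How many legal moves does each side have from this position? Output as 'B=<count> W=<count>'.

Answer: B=5 W=4

Derivation:
-- B to move --
(1,1): no bracket -> illegal
(1,2): no bracket -> illegal
(1,3): no bracket -> illegal
(2,1): no bracket -> illegal
(2,3): no bracket -> illegal
(3,1): flips 2 -> legal
(4,1): no bracket -> illegal
(4,5): no bracket -> illegal
(5,1): flips 2 -> legal
(5,2): flips 1 -> legal
(5,3): flips 1 -> legal
(5,4): flips 1 -> legal
(5,5): no bracket -> illegal
B mobility = 5
-- W to move --
(0,4): no bracket -> illegal
(0,5): no bracket -> illegal
(0,6): flips 2 -> legal
(1,3): no bracket -> illegal
(1,4): flips 2 -> legal
(1,6): no bracket -> illegal
(1,7): flips 2 -> legal
(2,3): no bracket -> illegal
(2,5): flips 1 -> legal
(2,7): no bracket -> illegal
(4,5): no bracket -> illegal
(4,6): no bracket -> illegal
(4,7): no bracket -> illegal
W mobility = 4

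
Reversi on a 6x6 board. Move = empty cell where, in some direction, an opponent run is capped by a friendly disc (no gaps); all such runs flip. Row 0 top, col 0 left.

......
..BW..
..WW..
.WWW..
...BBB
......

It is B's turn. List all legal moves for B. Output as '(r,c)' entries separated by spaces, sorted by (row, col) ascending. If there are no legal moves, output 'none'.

Answer: (0,3) (1,1) (1,4) (2,1) (3,4) (4,2)

Derivation:
(0,2): no bracket -> illegal
(0,3): flips 3 -> legal
(0,4): no bracket -> illegal
(1,1): flips 2 -> legal
(1,4): flips 1 -> legal
(2,0): no bracket -> illegal
(2,1): flips 1 -> legal
(2,4): no bracket -> illegal
(3,0): no bracket -> illegal
(3,4): flips 1 -> legal
(4,0): no bracket -> illegal
(4,1): no bracket -> illegal
(4,2): flips 2 -> legal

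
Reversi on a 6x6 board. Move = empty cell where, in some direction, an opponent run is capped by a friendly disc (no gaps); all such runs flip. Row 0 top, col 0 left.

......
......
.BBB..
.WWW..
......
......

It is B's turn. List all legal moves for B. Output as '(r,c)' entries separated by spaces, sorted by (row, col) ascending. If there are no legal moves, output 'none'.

(2,0): no bracket -> illegal
(2,4): no bracket -> illegal
(3,0): no bracket -> illegal
(3,4): no bracket -> illegal
(4,0): flips 1 -> legal
(4,1): flips 2 -> legal
(4,2): flips 1 -> legal
(4,3): flips 2 -> legal
(4,4): flips 1 -> legal

Answer: (4,0) (4,1) (4,2) (4,3) (4,4)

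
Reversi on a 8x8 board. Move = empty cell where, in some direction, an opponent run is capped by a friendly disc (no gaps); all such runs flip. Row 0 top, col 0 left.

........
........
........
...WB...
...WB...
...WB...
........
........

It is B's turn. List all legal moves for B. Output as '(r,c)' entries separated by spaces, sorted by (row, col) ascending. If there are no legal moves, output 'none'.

(2,2): flips 1 -> legal
(2,3): no bracket -> illegal
(2,4): no bracket -> illegal
(3,2): flips 2 -> legal
(4,2): flips 1 -> legal
(5,2): flips 2 -> legal
(6,2): flips 1 -> legal
(6,3): no bracket -> illegal
(6,4): no bracket -> illegal

Answer: (2,2) (3,2) (4,2) (5,2) (6,2)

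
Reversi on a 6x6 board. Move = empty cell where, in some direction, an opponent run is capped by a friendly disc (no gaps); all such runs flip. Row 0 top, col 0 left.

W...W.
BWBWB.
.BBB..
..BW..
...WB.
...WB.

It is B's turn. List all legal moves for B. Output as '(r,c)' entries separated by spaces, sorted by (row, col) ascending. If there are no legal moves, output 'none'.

Answer: (0,1) (0,3) (3,4) (4,2) (5,2)

Derivation:
(0,1): flips 1 -> legal
(0,2): no bracket -> illegal
(0,3): flips 1 -> legal
(0,5): no bracket -> illegal
(1,5): no bracket -> illegal
(2,0): no bracket -> illegal
(2,4): no bracket -> illegal
(3,4): flips 1 -> legal
(4,2): flips 1 -> legal
(5,2): flips 1 -> legal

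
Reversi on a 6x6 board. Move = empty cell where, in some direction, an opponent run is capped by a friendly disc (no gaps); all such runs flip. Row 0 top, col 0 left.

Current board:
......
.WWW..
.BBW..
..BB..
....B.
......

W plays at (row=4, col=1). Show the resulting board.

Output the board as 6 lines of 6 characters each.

Place W at (4,1); scan 8 dirs for brackets.
Dir NW: first cell '.' (not opp) -> no flip
Dir N: first cell '.' (not opp) -> no flip
Dir NE: opp run (3,2) capped by W -> flip
Dir W: first cell '.' (not opp) -> no flip
Dir E: first cell '.' (not opp) -> no flip
Dir SW: first cell '.' (not opp) -> no flip
Dir S: first cell '.' (not opp) -> no flip
Dir SE: first cell '.' (not opp) -> no flip
All flips: (3,2)

Answer: ......
.WWW..
.BBW..
..WB..
.W..B.
......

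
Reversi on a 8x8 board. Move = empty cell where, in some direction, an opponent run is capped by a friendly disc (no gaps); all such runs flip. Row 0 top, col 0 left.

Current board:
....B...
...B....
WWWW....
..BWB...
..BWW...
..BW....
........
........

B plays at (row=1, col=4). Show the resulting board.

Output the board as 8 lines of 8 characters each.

Answer: ....B...
...BB...
WWWB....
..BWB...
..BWW...
..BW....
........
........

Derivation:
Place B at (1,4); scan 8 dirs for brackets.
Dir NW: first cell '.' (not opp) -> no flip
Dir N: first cell 'B' (not opp) -> no flip
Dir NE: first cell '.' (not opp) -> no flip
Dir W: first cell 'B' (not opp) -> no flip
Dir E: first cell '.' (not opp) -> no flip
Dir SW: opp run (2,3) capped by B -> flip
Dir S: first cell '.' (not opp) -> no flip
Dir SE: first cell '.' (not opp) -> no flip
All flips: (2,3)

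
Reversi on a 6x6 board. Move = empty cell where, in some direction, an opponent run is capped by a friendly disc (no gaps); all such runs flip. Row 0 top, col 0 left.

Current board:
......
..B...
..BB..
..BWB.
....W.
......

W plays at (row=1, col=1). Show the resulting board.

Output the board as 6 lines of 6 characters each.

Answer: ......
.WB...
..WB..
..BWB.
....W.
......

Derivation:
Place W at (1,1); scan 8 dirs for brackets.
Dir NW: first cell '.' (not opp) -> no flip
Dir N: first cell '.' (not opp) -> no flip
Dir NE: first cell '.' (not opp) -> no flip
Dir W: first cell '.' (not opp) -> no flip
Dir E: opp run (1,2), next='.' -> no flip
Dir SW: first cell '.' (not opp) -> no flip
Dir S: first cell '.' (not opp) -> no flip
Dir SE: opp run (2,2) capped by W -> flip
All flips: (2,2)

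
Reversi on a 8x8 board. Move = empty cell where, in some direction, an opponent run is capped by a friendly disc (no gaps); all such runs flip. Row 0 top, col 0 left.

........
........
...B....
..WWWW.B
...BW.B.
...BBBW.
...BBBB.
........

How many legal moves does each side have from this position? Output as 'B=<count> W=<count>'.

Answer: B=9 W=12

Derivation:
-- B to move --
(2,1): flips 1 -> legal
(2,2): flips 2 -> legal
(2,4): flips 3 -> legal
(2,5): flips 1 -> legal
(2,6): flips 2 -> legal
(3,1): no bracket -> illegal
(3,6): no bracket -> illegal
(4,1): flips 1 -> legal
(4,2): no bracket -> illegal
(4,5): flips 2 -> legal
(4,7): flips 1 -> legal
(5,7): flips 1 -> legal
(6,7): no bracket -> illegal
B mobility = 9
-- W to move --
(1,2): flips 1 -> legal
(1,3): flips 1 -> legal
(1,4): flips 1 -> legal
(2,2): no bracket -> illegal
(2,4): no bracket -> illegal
(2,6): no bracket -> illegal
(2,7): no bracket -> illegal
(3,6): flips 1 -> legal
(4,2): flips 1 -> legal
(4,5): no bracket -> illegal
(4,7): no bracket -> illegal
(5,2): flips 4 -> legal
(5,7): flips 1 -> legal
(6,2): flips 1 -> legal
(6,7): no bracket -> illegal
(7,2): no bracket -> illegal
(7,3): flips 3 -> legal
(7,4): flips 3 -> legal
(7,5): no bracket -> illegal
(7,6): flips 4 -> legal
(7,7): flips 2 -> legal
W mobility = 12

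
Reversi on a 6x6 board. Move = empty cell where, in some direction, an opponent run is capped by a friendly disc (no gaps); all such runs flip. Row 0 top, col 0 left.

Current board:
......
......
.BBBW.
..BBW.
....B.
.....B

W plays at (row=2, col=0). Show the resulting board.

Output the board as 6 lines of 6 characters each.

Answer: ......
......
WWWWW.
..BBW.
....B.
.....B

Derivation:
Place W at (2,0); scan 8 dirs for brackets.
Dir NW: edge -> no flip
Dir N: first cell '.' (not opp) -> no flip
Dir NE: first cell '.' (not opp) -> no flip
Dir W: edge -> no flip
Dir E: opp run (2,1) (2,2) (2,3) capped by W -> flip
Dir SW: edge -> no flip
Dir S: first cell '.' (not opp) -> no flip
Dir SE: first cell '.' (not opp) -> no flip
All flips: (2,1) (2,2) (2,3)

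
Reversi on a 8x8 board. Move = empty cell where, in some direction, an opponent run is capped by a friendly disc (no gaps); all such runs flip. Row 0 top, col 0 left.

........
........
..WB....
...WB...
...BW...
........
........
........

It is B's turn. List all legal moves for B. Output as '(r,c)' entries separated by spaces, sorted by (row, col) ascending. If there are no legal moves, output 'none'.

(1,1): no bracket -> illegal
(1,2): no bracket -> illegal
(1,3): no bracket -> illegal
(2,1): flips 1 -> legal
(2,4): no bracket -> illegal
(3,1): no bracket -> illegal
(3,2): flips 1 -> legal
(3,5): no bracket -> illegal
(4,2): no bracket -> illegal
(4,5): flips 1 -> legal
(5,3): no bracket -> illegal
(5,4): flips 1 -> legal
(5,5): no bracket -> illegal

Answer: (2,1) (3,2) (4,5) (5,4)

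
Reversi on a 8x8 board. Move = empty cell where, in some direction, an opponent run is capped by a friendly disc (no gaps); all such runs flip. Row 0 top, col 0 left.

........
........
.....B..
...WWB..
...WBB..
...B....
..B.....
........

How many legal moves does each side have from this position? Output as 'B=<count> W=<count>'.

Answer: B=6 W=7

Derivation:
-- B to move --
(2,2): flips 1 -> legal
(2,3): flips 3 -> legal
(2,4): flips 1 -> legal
(3,2): flips 2 -> legal
(4,2): flips 1 -> legal
(5,2): flips 2 -> legal
(5,4): no bracket -> illegal
B mobility = 6
-- W to move --
(1,4): no bracket -> illegal
(1,5): no bracket -> illegal
(1,6): flips 1 -> legal
(2,4): no bracket -> illegal
(2,6): no bracket -> illegal
(3,6): flips 1 -> legal
(4,2): no bracket -> illegal
(4,6): flips 2 -> legal
(5,1): no bracket -> illegal
(5,2): no bracket -> illegal
(5,4): flips 1 -> legal
(5,5): flips 1 -> legal
(5,6): flips 1 -> legal
(6,1): no bracket -> illegal
(6,3): flips 1 -> legal
(6,4): no bracket -> illegal
(7,1): no bracket -> illegal
(7,2): no bracket -> illegal
(7,3): no bracket -> illegal
W mobility = 7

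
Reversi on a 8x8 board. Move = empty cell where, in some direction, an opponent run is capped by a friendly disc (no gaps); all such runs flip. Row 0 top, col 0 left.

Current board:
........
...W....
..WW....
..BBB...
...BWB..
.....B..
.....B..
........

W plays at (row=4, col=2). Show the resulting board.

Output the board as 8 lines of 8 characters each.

Place W at (4,2); scan 8 dirs for brackets.
Dir NW: first cell '.' (not opp) -> no flip
Dir N: opp run (3,2) capped by W -> flip
Dir NE: opp run (3,3), next='.' -> no flip
Dir W: first cell '.' (not opp) -> no flip
Dir E: opp run (4,3) capped by W -> flip
Dir SW: first cell '.' (not opp) -> no flip
Dir S: first cell '.' (not opp) -> no flip
Dir SE: first cell '.' (not opp) -> no flip
All flips: (3,2) (4,3)

Answer: ........
...W....
..WW....
..WBB...
..WWWB..
.....B..
.....B..
........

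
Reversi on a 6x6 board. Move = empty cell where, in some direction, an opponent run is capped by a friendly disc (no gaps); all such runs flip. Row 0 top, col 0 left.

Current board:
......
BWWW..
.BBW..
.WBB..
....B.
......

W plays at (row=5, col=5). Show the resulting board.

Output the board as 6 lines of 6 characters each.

Place W at (5,5); scan 8 dirs for brackets.
Dir NW: opp run (4,4) (3,3) (2,2) capped by W -> flip
Dir N: first cell '.' (not opp) -> no flip
Dir NE: edge -> no flip
Dir W: first cell '.' (not opp) -> no flip
Dir E: edge -> no flip
Dir SW: edge -> no flip
Dir S: edge -> no flip
Dir SE: edge -> no flip
All flips: (2,2) (3,3) (4,4)

Answer: ......
BWWW..
.BWW..
.WBW..
....W.
.....W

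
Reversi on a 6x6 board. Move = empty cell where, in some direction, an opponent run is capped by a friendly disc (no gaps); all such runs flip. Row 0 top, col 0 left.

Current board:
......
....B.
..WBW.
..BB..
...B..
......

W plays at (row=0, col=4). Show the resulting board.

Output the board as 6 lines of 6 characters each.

Place W at (0,4); scan 8 dirs for brackets.
Dir NW: edge -> no flip
Dir N: edge -> no flip
Dir NE: edge -> no flip
Dir W: first cell '.' (not opp) -> no flip
Dir E: first cell '.' (not opp) -> no flip
Dir SW: first cell '.' (not opp) -> no flip
Dir S: opp run (1,4) capped by W -> flip
Dir SE: first cell '.' (not opp) -> no flip
All flips: (1,4)

Answer: ....W.
....W.
..WBW.
..BB..
...B..
......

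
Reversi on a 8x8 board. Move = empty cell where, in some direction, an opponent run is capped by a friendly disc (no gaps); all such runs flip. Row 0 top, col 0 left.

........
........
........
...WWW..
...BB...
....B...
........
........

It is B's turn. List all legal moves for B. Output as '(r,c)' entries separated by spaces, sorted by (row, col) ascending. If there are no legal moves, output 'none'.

(2,2): flips 1 -> legal
(2,3): flips 1 -> legal
(2,4): flips 1 -> legal
(2,5): flips 1 -> legal
(2,6): flips 1 -> legal
(3,2): no bracket -> illegal
(3,6): no bracket -> illegal
(4,2): no bracket -> illegal
(4,5): no bracket -> illegal
(4,6): no bracket -> illegal

Answer: (2,2) (2,3) (2,4) (2,5) (2,6)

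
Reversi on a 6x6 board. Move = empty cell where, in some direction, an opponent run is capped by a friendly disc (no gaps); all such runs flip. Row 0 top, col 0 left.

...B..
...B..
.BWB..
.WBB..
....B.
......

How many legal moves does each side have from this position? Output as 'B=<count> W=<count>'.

-- B to move --
(1,1): flips 1 -> legal
(1,2): flips 1 -> legal
(2,0): no bracket -> illegal
(3,0): flips 1 -> legal
(4,0): flips 2 -> legal
(4,1): flips 1 -> legal
(4,2): no bracket -> illegal
B mobility = 5
-- W to move --
(0,2): no bracket -> illegal
(0,4): flips 1 -> legal
(1,0): no bracket -> illegal
(1,1): flips 1 -> legal
(1,2): no bracket -> illegal
(1,4): no bracket -> illegal
(2,0): flips 1 -> legal
(2,4): flips 1 -> legal
(3,0): no bracket -> illegal
(3,4): flips 2 -> legal
(3,5): no bracket -> illegal
(4,1): no bracket -> illegal
(4,2): flips 1 -> legal
(4,3): no bracket -> illegal
(4,5): no bracket -> illegal
(5,3): no bracket -> illegal
(5,4): no bracket -> illegal
(5,5): flips 2 -> legal
W mobility = 7

Answer: B=5 W=7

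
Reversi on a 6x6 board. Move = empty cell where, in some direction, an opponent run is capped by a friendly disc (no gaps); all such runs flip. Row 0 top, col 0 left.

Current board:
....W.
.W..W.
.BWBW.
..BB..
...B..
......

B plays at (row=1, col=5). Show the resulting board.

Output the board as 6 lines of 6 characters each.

Place B at (1,5); scan 8 dirs for brackets.
Dir NW: opp run (0,4), next=edge -> no flip
Dir N: first cell '.' (not opp) -> no flip
Dir NE: edge -> no flip
Dir W: opp run (1,4), next='.' -> no flip
Dir E: edge -> no flip
Dir SW: opp run (2,4) capped by B -> flip
Dir S: first cell '.' (not opp) -> no flip
Dir SE: edge -> no flip
All flips: (2,4)

Answer: ....W.
.W..WB
.BWBB.
..BB..
...B..
......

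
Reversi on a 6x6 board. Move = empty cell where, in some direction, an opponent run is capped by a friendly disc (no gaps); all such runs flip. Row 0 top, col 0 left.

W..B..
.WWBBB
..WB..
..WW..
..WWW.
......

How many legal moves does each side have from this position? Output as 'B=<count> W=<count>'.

-- B to move --
(0,1): flips 1 -> legal
(0,2): no bracket -> illegal
(1,0): flips 2 -> legal
(2,0): no bracket -> illegal
(2,1): flips 2 -> legal
(2,4): no bracket -> illegal
(3,1): flips 1 -> legal
(3,4): no bracket -> illegal
(3,5): no bracket -> illegal
(4,1): flips 1 -> legal
(4,5): no bracket -> illegal
(5,1): no bracket -> illegal
(5,2): no bracket -> illegal
(5,3): flips 2 -> legal
(5,4): no bracket -> illegal
(5,5): no bracket -> illegal
B mobility = 6
-- W to move --
(0,2): no bracket -> illegal
(0,4): flips 1 -> legal
(0,5): flips 2 -> legal
(2,4): flips 1 -> legal
(2,5): no bracket -> illegal
(3,4): flips 1 -> legal
W mobility = 4

Answer: B=6 W=4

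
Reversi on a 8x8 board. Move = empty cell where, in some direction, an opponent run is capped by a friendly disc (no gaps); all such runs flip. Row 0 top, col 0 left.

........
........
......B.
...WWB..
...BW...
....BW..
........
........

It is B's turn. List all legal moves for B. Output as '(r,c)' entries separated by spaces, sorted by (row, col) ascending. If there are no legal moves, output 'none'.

Answer: (2,3) (2,4) (2,5) (3,2) (4,5) (5,3) (5,6)

Derivation:
(2,2): no bracket -> illegal
(2,3): flips 1 -> legal
(2,4): flips 2 -> legal
(2,5): flips 1 -> legal
(3,2): flips 2 -> legal
(4,2): no bracket -> illegal
(4,5): flips 1 -> legal
(4,6): no bracket -> illegal
(5,3): flips 1 -> legal
(5,6): flips 1 -> legal
(6,4): no bracket -> illegal
(6,5): no bracket -> illegal
(6,6): no bracket -> illegal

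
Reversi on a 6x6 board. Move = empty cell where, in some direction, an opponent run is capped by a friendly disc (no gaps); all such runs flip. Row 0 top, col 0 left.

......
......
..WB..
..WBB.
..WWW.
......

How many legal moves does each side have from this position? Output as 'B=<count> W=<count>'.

-- B to move --
(1,1): flips 1 -> legal
(1,2): no bracket -> illegal
(1,3): no bracket -> illegal
(2,1): flips 1 -> legal
(3,1): flips 1 -> legal
(3,5): no bracket -> illegal
(4,1): flips 1 -> legal
(4,5): no bracket -> illegal
(5,1): flips 1 -> legal
(5,2): flips 1 -> legal
(5,3): flips 1 -> legal
(5,4): flips 1 -> legal
(5,5): flips 1 -> legal
B mobility = 9
-- W to move --
(1,2): no bracket -> illegal
(1,3): flips 2 -> legal
(1,4): flips 1 -> legal
(2,4): flips 3 -> legal
(2,5): flips 1 -> legal
(3,5): flips 2 -> legal
(4,5): no bracket -> illegal
W mobility = 5

Answer: B=9 W=5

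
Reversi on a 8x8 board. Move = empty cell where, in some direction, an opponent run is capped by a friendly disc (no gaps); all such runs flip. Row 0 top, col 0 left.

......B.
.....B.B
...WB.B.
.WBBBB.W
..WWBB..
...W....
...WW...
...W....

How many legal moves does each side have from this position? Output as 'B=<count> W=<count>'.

Answer: B=10 W=8

Derivation:
-- B to move --
(1,2): flips 1 -> legal
(1,3): flips 1 -> legal
(1,4): flips 1 -> legal
(2,0): no bracket -> illegal
(2,1): no bracket -> illegal
(2,2): flips 1 -> legal
(2,7): no bracket -> illegal
(3,0): flips 1 -> legal
(3,6): no bracket -> illegal
(4,0): no bracket -> illegal
(4,1): flips 2 -> legal
(4,6): no bracket -> illegal
(4,7): no bracket -> illegal
(5,1): flips 1 -> legal
(5,2): flips 2 -> legal
(5,4): flips 1 -> legal
(5,5): no bracket -> illegal
(6,2): flips 1 -> legal
(6,5): no bracket -> illegal
(7,2): no bracket -> illegal
(7,4): no bracket -> illegal
(7,5): no bracket -> illegal
B mobility = 10
-- W to move --
(0,4): flips 2 -> legal
(0,5): no bracket -> illegal
(0,7): no bracket -> illegal
(1,3): no bracket -> illegal
(1,4): no bracket -> illegal
(1,6): no bracket -> illegal
(2,1): flips 1 -> legal
(2,2): flips 1 -> legal
(2,5): flips 2 -> legal
(2,7): no bracket -> illegal
(3,6): flips 4 -> legal
(4,1): flips 1 -> legal
(4,6): flips 2 -> legal
(5,4): no bracket -> illegal
(5,5): no bracket -> illegal
(5,6): flips 2 -> legal
W mobility = 8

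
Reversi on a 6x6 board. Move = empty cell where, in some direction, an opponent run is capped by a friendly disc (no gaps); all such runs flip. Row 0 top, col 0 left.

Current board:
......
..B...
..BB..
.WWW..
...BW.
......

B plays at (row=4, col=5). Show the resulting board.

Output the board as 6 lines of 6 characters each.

Place B at (4,5); scan 8 dirs for brackets.
Dir NW: first cell '.' (not opp) -> no flip
Dir N: first cell '.' (not opp) -> no flip
Dir NE: edge -> no flip
Dir W: opp run (4,4) capped by B -> flip
Dir E: edge -> no flip
Dir SW: first cell '.' (not opp) -> no flip
Dir S: first cell '.' (not opp) -> no flip
Dir SE: edge -> no flip
All flips: (4,4)

Answer: ......
..B...
..BB..
.WWW..
...BBB
......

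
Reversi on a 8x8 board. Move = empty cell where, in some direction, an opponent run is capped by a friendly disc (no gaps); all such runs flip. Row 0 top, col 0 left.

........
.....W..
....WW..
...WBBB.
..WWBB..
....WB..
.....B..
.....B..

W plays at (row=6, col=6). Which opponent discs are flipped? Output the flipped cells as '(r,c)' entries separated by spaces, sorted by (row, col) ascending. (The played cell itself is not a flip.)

Dir NW: opp run (5,5) (4,4) capped by W -> flip
Dir N: first cell '.' (not opp) -> no flip
Dir NE: first cell '.' (not opp) -> no flip
Dir W: opp run (6,5), next='.' -> no flip
Dir E: first cell '.' (not opp) -> no flip
Dir SW: opp run (7,5), next=edge -> no flip
Dir S: first cell '.' (not opp) -> no flip
Dir SE: first cell '.' (not opp) -> no flip

Answer: (4,4) (5,5)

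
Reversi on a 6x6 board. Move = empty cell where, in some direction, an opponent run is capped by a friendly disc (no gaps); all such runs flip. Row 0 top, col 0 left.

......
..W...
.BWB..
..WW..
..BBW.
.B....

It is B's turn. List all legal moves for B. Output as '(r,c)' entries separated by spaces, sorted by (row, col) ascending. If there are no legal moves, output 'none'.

(0,1): flips 1 -> legal
(0,2): flips 3 -> legal
(0,3): flips 1 -> legal
(1,1): no bracket -> illegal
(1,3): no bracket -> illegal
(2,4): flips 1 -> legal
(3,1): no bracket -> illegal
(3,4): no bracket -> illegal
(3,5): no bracket -> illegal
(4,1): flips 1 -> legal
(4,5): flips 1 -> legal
(5,3): no bracket -> illegal
(5,4): no bracket -> illegal
(5,5): no bracket -> illegal

Answer: (0,1) (0,2) (0,3) (2,4) (4,1) (4,5)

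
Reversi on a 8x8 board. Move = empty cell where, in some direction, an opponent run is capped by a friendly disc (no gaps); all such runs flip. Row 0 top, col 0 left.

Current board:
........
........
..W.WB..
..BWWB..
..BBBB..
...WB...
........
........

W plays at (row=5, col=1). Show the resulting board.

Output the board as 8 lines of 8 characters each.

Answer: ........
........
..W.WB..
..BWWB..
..WBBB..
.W.WB...
........
........

Derivation:
Place W at (5,1); scan 8 dirs for brackets.
Dir NW: first cell '.' (not opp) -> no flip
Dir N: first cell '.' (not opp) -> no flip
Dir NE: opp run (4,2) capped by W -> flip
Dir W: first cell '.' (not opp) -> no flip
Dir E: first cell '.' (not opp) -> no flip
Dir SW: first cell '.' (not opp) -> no flip
Dir S: first cell '.' (not opp) -> no flip
Dir SE: first cell '.' (not opp) -> no flip
All flips: (4,2)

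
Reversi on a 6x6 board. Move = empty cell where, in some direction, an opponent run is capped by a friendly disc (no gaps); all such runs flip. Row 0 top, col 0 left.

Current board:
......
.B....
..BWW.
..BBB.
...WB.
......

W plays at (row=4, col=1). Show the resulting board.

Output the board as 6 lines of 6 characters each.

Place W at (4,1); scan 8 dirs for brackets.
Dir NW: first cell '.' (not opp) -> no flip
Dir N: first cell '.' (not opp) -> no flip
Dir NE: opp run (3,2) capped by W -> flip
Dir W: first cell '.' (not opp) -> no flip
Dir E: first cell '.' (not opp) -> no flip
Dir SW: first cell '.' (not opp) -> no flip
Dir S: first cell '.' (not opp) -> no flip
Dir SE: first cell '.' (not opp) -> no flip
All flips: (3,2)

Answer: ......
.B....
..BWW.
..WBB.
.W.WB.
......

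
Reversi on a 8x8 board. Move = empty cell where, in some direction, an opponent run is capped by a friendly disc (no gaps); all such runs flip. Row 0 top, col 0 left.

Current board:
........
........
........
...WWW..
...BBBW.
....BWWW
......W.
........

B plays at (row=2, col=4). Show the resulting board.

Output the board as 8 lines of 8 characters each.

Place B at (2,4); scan 8 dirs for brackets.
Dir NW: first cell '.' (not opp) -> no flip
Dir N: first cell '.' (not opp) -> no flip
Dir NE: first cell '.' (not opp) -> no flip
Dir W: first cell '.' (not opp) -> no flip
Dir E: first cell '.' (not opp) -> no flip
Dir SW: opp run (3,3), next='.' -> no flip
Dir S: opp run (3,4) capped by B -> flip
Dir SE: opp run (3,5) (4,6) (5,7), next=edge -> no flip
All flips: (3,4)

Answer: ........
........
....B...
...WBW..
...BBBW.
....BWWW
......W.
........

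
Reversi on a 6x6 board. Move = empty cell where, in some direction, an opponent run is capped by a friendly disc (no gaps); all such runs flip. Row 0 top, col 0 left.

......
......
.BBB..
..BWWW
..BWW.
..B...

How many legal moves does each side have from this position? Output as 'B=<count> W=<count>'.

-- B to move --
(2,4): flips 1 -> legal
(2,5): flips 2 -> legal
(4,5): flips 3 -> legal
(5,3): flips 2 -> legal
(5,4): flips 1 -> legal
(5,5): flips 2 -> legal
B mobility = 6
-- W to move --
(1,0): flips 2 -> legal
(1,1): flips 1 -> legal
(1,2): flips 1 -> legal
(1,3): flips 1 -> legal
(1,4): no bracket -> illegal
(2,0): no bracket -> illegal
(2,4): no bracket -> illegal
(3,0): no bracket -> illegal
(3,1): flips 1 -> legal
(4,1): flips 1 -> legal
(5,1): flips 1 -> legal
(5,3): no bracket -> illegal
W mobility = 7

Answer: B=6 W=7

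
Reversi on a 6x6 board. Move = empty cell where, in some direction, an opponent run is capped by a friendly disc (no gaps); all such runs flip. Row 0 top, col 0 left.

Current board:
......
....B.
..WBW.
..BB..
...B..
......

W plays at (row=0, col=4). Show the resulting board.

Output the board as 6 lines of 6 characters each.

Place W at (0,4); scan 8 dirs for brackets.
Dir NW: edge -> no flip
Dir N: edge -> no flip
Dir NE: edge -> no flip
Dir W: first cell '.' (not opp) -> no flip
Dir E: first cell '.' (not opp) -> no flip
Dir SW: first cell '.' (not opp) -> no flip
Dir S: opp run (1,4) capped by W -> flip
Dir SE: first cell '.' (not opp) -> no flip
All flips: (1,4)

Answer: ....W.
....W.
..WBW.
..BB..
...B..
......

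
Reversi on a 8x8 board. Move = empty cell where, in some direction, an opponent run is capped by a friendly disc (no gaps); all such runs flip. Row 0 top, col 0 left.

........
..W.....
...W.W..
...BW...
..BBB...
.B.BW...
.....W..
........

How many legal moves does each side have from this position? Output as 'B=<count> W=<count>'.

Answer: B=7 W=3

Derivation:
-- B to move --
(0,1): no bracket -> illegal
(0,2): no bracket -> illegal
(0,3): no bracket -> illegal
(1,1): no bracket -> illegal
(1,3): flips 1 -> legal
(1,4): no bracket -> illegal
(1,5): no bracket -> illegal
(1,6): flips 2 -> legal
(2,1): no bracket -> illegal
(2,2): no bracket -> illegal
(2,4): flips 1 -> legal
(2,6): no bracket -> illegal
(3,2): no bracket -> illegal
(3,5): flips 1 -> legal
(3,6): no bracket -> illegal
(4,5): no bracket -> illegal
(5,5): flips 1 -> legal
(5,6): no bracket -> illegal
(6,3): no bracket -> illegal
(6,4): flips 1 -> legal
(6,6): no bracket -> illegal
(7,4): no bracket -> illegal
(7,5): no bracket -> illegal
(7,6): flips 2 -> legal
B mobility = 7
-- W to move --
(2,2): no bracket -> illegal
(2,4): no bracket -> illegal
(3,1): no bracket -> illegal
(3,2): flips 2 -> legal
(3,5): no bracket -> illegal
(4,0): no bracket -> illegal
(4,1): no bracket -> illegal
(4,5): no bracket -> illegal
(5,0): no bracket -> illegal
(5,2): flips 2 -> legal
(5,5): no bracket -> illegal
(6,0): no bracket -> illegal
(6,1): no bracket -> illegal
(6,2): no bracket -> illegal
(6,3): flips 3 -> legal
(6,4): no bracket -> illegal
W mobility = 3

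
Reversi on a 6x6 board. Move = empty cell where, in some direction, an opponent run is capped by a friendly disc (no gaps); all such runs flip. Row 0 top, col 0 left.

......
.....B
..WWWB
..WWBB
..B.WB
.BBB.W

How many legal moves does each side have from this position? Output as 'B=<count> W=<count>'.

Answer: B=7 W=1

Derivation:
-- B to move --
(1,1): no bracket -> illegal
(1,2): flips 3 -> legal
(1,3): flips 1 -> legal
(1,4): flips 1 -> legal
(2,1): flips 3 -> legal
(3,1): flips 2 -> legal
(4,1): no bracket -> illegal
(4,3): flips 1 -> legal
(5,4): flips 1 -> legal
B mobility = 7
-- W to move --
(0,4): no bracket -> illegal
(0,5): flips 4 -> legal
(1,4): no bracket -> illegal
(3,1): no bracket -> illegal
(4,0): no bracket -> illegal
(4,1): no bracket -> illegal
(4,3): no bracket -> illegal
(5,0): no bracket -> illegal
(5,4): no bracket -> illegal
W mobility = 1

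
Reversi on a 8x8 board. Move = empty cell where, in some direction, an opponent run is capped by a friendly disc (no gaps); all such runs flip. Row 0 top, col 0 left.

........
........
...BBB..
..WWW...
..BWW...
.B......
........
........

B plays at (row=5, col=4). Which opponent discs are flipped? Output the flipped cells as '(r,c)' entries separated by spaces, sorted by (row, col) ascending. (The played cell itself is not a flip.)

Answer: (3,4) (4,4)

Derivation:
Dir NW: opp run (4,3) (3,2), next='.' -> no flip
Dir N: opp run (4,4) (3,4) capped by B -> flip
Dir NE: first cell '.' (not opp) -> no flip
Dir W: first cell '.' (not opp) -> no flip
Dir E: first cell '.' (not opp) -> no flip
Dir SW: first cell '.' (not opp) -> no flip
Dir S: first cell '.' (not opp) -> no flip
Dir SE: first cell '.' (not opp) -> no flip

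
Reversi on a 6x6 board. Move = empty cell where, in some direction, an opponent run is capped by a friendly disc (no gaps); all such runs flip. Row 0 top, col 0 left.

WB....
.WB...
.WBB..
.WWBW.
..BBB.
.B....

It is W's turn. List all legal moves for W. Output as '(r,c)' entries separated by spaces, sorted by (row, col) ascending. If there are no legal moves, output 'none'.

(0,2): flips 3 -> legal
(0,3): flips 1 -> legal
(1,0): no bracket -> illegal
(1,3): flips 2 -> legal
(1,4): flips 1 -> legal
(2,4): flips 2 -> legal
(3,5): no bracket -> illegal
(4,0): no bracket -> illegal
(4,1): no bracket -> illegal
(4,5): no bracket -> illegal
(5,0): no bracket -> illegal
(5,2): flips 2 -> legal
(5,3): flips 1 -> legal
(5,4): flips 2 -> legal
(5,5): flips 3 -> legal

Answer: (0,2) (0,3) (1,3) (1,4) (2,4) (5,2) (5,3) (5,4) (5,5)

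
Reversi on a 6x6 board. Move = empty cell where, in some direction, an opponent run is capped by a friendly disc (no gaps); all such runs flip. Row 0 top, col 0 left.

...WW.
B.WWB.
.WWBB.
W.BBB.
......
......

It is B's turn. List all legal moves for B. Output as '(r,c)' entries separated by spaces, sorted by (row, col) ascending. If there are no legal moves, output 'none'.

Answer: (0,1) (0,2) (1,1) (2,0)

Derivation:
(0,1): flips 1 -> legal
(0,2): flips 3 -> legal
(0,5): no bracket -> illegal
(1,1): flips 3 -> legal
(1,5): no bracket -> illegal
(2,0): flips 2 -> legal
(3,1): no bracket -> illegal
(4,0): no bracket -> illegal
(4,1): no bracket -> illegal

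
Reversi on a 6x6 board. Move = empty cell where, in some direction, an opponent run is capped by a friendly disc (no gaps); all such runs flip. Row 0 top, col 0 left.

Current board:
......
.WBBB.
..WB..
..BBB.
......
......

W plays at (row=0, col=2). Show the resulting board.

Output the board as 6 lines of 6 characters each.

Answer: ..W...
.WWBB.
..WB..
..BBB.
......
......

Derivation:
Place W at (0,2); scan 8 dirs for brackets.
Dir NW: edge -> no flip
Dir N: edge -> no flip
Dir NE: edge -> no flip
Dir W: first cell '.' (not opp) -> no flip
Dir E: first cell '.' (not opp) -> no flip
Dir SW: first cell 'W' (not opp) -> no flip
Dir S: opp run (1,2) capped by W -> flip
Dir SE: opp run (1,3), next='.' -> no flip
All flips: (1,2)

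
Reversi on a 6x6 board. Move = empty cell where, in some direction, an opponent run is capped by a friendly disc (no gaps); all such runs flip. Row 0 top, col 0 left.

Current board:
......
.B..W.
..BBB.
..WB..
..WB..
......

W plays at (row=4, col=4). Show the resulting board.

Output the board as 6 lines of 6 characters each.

Answer: ......
.B..W.
..BBB.
..WB..
..WWW.
......

Derivation:
Place W at (4,4); scan 8 dirs for brackets.
Dir NW: opp run (3,3) (2,2) (1,1), next='.' -> no flip
Dir N: first cell '.' (not opp) -> no flip
Dir NE: first cell '.' (not opp) -> no flip
Dir W: opp run (4,3) capped by W -> flip
Dir E: first cell '.' (not opp) -> no flip
Dir SW: first cell '.' (not opp) -> no flip
Dir S: first cell '.' (not opp) -> no flip
Dir SE: first cell '.' (not opp) -> no flip
All flips: (4,3)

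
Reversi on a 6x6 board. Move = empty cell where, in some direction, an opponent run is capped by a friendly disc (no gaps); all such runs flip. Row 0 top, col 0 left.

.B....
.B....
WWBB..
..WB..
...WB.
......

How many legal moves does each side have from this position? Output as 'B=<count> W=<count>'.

-- B to move --
(1,0): no bracket -> illegal
(1,2): no bracket -> illegal
(3,0): no bracket -> illegal
(3,1): flips 2 -> legal
(3,4): no bracket -> illegal
(4,1): flips 1 -> legal
(4,2): flips 2 -> legal
(5,2): no bracket -> illegal
(5,3): flips 1 -> legal
(5,4): no bracket -> illegal
B mobility = 4
-- W to move --
(0,0): no bracket -> illegal
(0,2): flips 1 -> legal
(1,0): no bracket -> illegal
(1,2): flips 1 -> legal
(1,3): flips 2 -> legal
(1,4): flips 1 -> legal
(2,4): flips 2 -> legal
(3,1): no bracket -> illegal
(3,4): flips 1 -> legal
(3,5): no bracket -> illegal
(4,2): no bracket -> illegal
(4,5): flips 1 -> legal
(5,3): no bracket -> illegal
(5,4): no bracket -> illegal
(5,5): no bracket -> illegal
W mobility = 7

Answer: B=4 W=7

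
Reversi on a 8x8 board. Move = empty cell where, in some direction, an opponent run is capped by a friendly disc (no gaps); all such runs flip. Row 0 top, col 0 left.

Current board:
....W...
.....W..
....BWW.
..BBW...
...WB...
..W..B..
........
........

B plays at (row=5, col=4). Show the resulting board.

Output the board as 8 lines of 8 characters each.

Place B at (5,4); scan 8 dirs for brackets.
Dir NW: opp run (4,3) capped by B -> flip
Dir N: first cell 'B' (not opp) -> no flip
Dir NE: first cell '.' (not opp) -> no flip
Dir W: first cell '.' (not opp) -> no flip
Dir E: first cell 'B' (not opp) -> no flip
Dir SW: first cell '.' (not opp) -> no flip
Dir S: first cell '.' (not opp) -> no flip
Dir SE: first cell '.' (not opp) -> no flip
All flips: (4,3)

Answer: ....W...
.....W..
....BWW.
..BBW...
...BB...
..W.BB..
........
........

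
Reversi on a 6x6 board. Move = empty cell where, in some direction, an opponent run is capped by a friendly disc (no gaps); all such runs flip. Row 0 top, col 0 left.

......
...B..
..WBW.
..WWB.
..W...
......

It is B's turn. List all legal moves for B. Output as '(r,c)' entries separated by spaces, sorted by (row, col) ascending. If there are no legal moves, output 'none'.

(1,1): no bracket -> illegal
(1,2): no bracket -> illegal
(1,4): flips 1 -> legal
(1,5): no bracket -> illegal
(2,1): flips 1 -> legal
(2,5): flips 1 -> legal
(3,1): flips 3 -> legal
(3,5): flips 1 -> legal
(4,1): flips 1 -> legal
(4,3): flips 1 -> legal
(4,4): no bracket -> illegal
(5,1): no bracket -> illegal
(5,2): no bracket -> illegal
(5,3): no bracket -> illegal

Answer: (1,4) (2,1) (2,5) (3,1) (3,5) (4,1) (4,3)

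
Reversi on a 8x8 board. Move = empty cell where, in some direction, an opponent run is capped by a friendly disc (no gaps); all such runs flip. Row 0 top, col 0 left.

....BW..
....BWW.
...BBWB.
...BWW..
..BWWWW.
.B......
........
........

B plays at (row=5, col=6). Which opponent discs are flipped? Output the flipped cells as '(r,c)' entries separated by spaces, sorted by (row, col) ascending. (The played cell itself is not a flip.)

Answer: (3,4) (4,5)

Derivation:
Dir NW: opp run (4,5) (3,4) capped by B -> flip
Dir N: opp run (4,6), next='.' -> no flip
Dir NE: first cell '.' (not opp) -> no flip
Dir W: first cell '.' (not opp) -> no flip
Dir E: first cell '.' (not opp) -> no flip
Dir SW: first cell '.' (not opp) -> no flip
Dir S: first cell '.' (not opp) -> no flip
Dir SE: first cell '.' (not opp) -> no flip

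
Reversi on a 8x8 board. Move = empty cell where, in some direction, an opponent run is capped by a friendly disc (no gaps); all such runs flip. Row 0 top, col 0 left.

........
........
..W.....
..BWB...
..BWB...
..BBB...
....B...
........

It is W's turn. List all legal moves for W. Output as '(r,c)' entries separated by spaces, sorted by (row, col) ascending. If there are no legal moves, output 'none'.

(2,1): flips 1 -> legal
(2,3): no bracket -> illegal
(2,4): no bracket -> illegal
(2,5): flips 1 -> legal
(3,1): flips 1 -> legal
(3,5): flips 1 -> legal
(4,1): flips 1 -> legal
(4,5): flips 1 -> legal
(5,1): flips 1 -> legal
(5,5): flips 1 -> legal
(6,1): flips 1 -> legal
(6,2): flips 3 -> legal
(6,3): flips 1 -> legal
(6,5): flips 1 -> legal
(7,3): no bracket -> illegal
(7,4): no bracket -> illegal
(7,5): no bracket -> illegal

Answer: (2,1) (2,5) (3,1) (3,5) (4,1) (4,5) (5,1) (5,5) (6,1) (6,2) (6,3) (6,5)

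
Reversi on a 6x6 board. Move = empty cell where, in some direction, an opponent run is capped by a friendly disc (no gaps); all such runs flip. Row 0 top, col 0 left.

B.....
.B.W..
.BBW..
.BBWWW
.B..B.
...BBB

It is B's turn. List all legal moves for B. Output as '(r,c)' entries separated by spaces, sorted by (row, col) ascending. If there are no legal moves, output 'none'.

Answer: (0,4) (1,4) (2,4)

Derivation:
(0,2): no bracket -> illegal
(0,3): no bracket -> illegal
(0,4): flips 1 -> legal
(1,2): no bracket -> illegal
(1,4): flips 1 -> legal
(2,4): flips 2 -> legal
(2,5): no bracket -> illegal
(4,2): no bracket -> illegal
(4,3): no bracket -> illegal
(4,5): no bracket -> illegal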